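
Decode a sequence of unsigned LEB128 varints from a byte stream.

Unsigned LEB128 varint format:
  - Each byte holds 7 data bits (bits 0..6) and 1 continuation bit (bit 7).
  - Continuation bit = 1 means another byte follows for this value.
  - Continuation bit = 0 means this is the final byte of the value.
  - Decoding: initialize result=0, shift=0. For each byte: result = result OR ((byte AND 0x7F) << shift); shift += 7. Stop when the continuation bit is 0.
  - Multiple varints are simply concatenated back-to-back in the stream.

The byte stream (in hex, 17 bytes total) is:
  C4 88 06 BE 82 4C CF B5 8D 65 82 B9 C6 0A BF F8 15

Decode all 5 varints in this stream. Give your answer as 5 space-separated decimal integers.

Answer: 99396 1245502 212032207 22125698 359487

Derivation:
  byte[0]=0xC4 cont=1 payload=0x44=68: acc |= 68<<0 -> acc=68 shift=7
  byte[1]=0x88 cont=1 payload=0x08=8: acc |= 8<<7 -> acc=1092 shift=14
  byte[2]=0x06 cont=0 payload=0x06=6: acc |= 6<<14 -> acc=99396 shift=21 [end]
Varint 1: bytes[0:3] = C4 88 06 -> value 99396 (3 byte(s))
  byte[3]=0xBE cont=1 payload=0x3E=62: acc |= 62<<0 -> acc=62 shift=7
  byte[4]=0x82 cont=1 payload=0x02=2: acc |= 2<<7 -> acc=318 shift=14
  byte[5]=0x4C cont=0 payload=0x4C=76: acc |= 76<<14 -> acc=1245502 shift=21 [end]
Varint 2: bytes[3:6] = BE 82 4C -> value 1245502 (3 byte(s))
  byte[6]=0xCF cont=1 payload=0x4F=79: acc |= 79<<0 -> acc=79 shift=7
  byte[7]=0xB5 cont=1 payload=0x35=53: acc |= 53<<7 -> acc=6863 shift=14
  byte[8]=0x8D cont=1 payload=0x0D=13: acc |= 13<<14 -> acc=219855 shift=21
  byte[9]=0x65 cont=0 payload=0x65=101: acc |= 101<<21 -> acc=212032207 shift=28 [end]
Varint 3: bytes[6:10] = CF B5 8D 65 -> value 212032207 (4 byte(s))
  byte[10]=0x82 cont=1 payload=0x02=2: acc |= 2<<0 -> acc=2 shift=7
  byte[11]=0xB9 cont=1 payload=0x39=57: acc |= 57<<7 -> acc=7298 shift=14
  byte[12]=0xC6 cont=1 payload=0x46=70: acc |= 70<<14 -> acc=1154178 shift=21
  byte[13]=0x0A cont=0 payload=0x0A=10: acc |= 10<<21 -> acc=22125698 shift=28 [end]
Varint 4: bytes[10:14] = 82 B9 C6 0A -> value 22125698 (4 byte(s))
  byte[14]=0xBF cont=1 payload=0x3F=63: acc |= 63<<0 -> acc=63 shift=7
  byte[15]=0xF8 cont=1 payload=0x78=120: acc |= 120<<7 -> acc=15423 shift=14
  byte[16]=0x15 cont=0 payload=0x15=21: acc |= 21<<14 -> acc=359487 shift=21 [end]
Varint 5: bytes[14:17] = BF F8 15 -> value 359487 (3 byte(s))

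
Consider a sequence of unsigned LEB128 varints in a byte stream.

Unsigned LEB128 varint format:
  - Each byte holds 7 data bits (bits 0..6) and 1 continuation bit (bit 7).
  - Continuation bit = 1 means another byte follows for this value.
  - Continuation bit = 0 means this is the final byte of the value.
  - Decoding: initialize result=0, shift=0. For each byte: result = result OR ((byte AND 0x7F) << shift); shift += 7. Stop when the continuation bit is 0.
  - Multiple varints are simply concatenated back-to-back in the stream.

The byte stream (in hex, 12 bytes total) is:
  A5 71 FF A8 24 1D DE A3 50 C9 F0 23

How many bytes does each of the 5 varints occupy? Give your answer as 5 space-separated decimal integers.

Answer: 2 3 1 3 3

Derivation:
  byte[0]=0xA5 cont=1 payload=0x25=37: acc |= 37<<0 -> acc=37 shift=7
  byte[1]=0x71 cont=0 payload=0x71=113: acc |= 113<<7 -> acc=14501 shift=14 [end]
Varint 1: bytes[0:2] = A5 71 -> value 14501 (2 byte(s))
  byte[2]=0xFF cont=1 payload=0x7F=127: acc |= 127<<0 -> acc=127 shift=7
  byte[3]=0xA8 cont=1 payload=0x28=40: acc |= 40<<7 -> acc=5247 shift=14
  byte[4]=0x24 cont=0 payload=0x24=36: acc |= 36<<14 -> acc=595071 shift=21 [end]
Varint 2: bytes[2:5] = FF A8 24 -> value 595071 (3 byte(s))
  byte[5]=0x1D cont=0 payload=0x1D=29: acc |= 29<<0 -> acc=29 shift=7 [end]
Varint 3: bytes[5:6] = 1D -> value 29 (1 byte(s))
  byte[6]=0xDE cont=1 payload=0x5E=94: acc |= 94<<0 -> acc=94 shift=7
  byte[7]=0xA3 cont=1 payload=0x23=35: acc |= 35<<7 -> acc=4574 shift=14
  byte[8]=0x50 cont=0 payload=0x50=80: acc |= 80<<14 -> acc=1315294 shift=21 [end]
Varint 4: bytes[6:9] = DE A3 50 -> value 1315294 (3 byte(s))
  byte[9]=0xC9 cont=1 payload=0x49=73: acc |= 73<<0 -> acc=73 shift=7
  byte[10]=0xF0 cont=1 payload=0x70=112: acc |= 112<<7 -> acc=14409 shift=14
  byte[11]=0x23 cont=0 payload=0x23=35: acc |= 35<<14 -> acc=587849 shift=21 [end]
Varint 5: bytes[9:12] = C9 F0 23 -> value 587849 (3 byte(s))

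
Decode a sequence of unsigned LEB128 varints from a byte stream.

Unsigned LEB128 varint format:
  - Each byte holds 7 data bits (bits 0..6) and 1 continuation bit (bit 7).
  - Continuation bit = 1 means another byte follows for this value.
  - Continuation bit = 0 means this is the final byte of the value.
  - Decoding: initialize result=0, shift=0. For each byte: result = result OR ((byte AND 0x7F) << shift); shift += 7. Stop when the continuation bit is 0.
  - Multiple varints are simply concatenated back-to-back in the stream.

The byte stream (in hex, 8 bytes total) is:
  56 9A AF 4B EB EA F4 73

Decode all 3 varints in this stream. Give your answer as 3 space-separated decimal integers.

  byte[0]=0x56 cont=0 payload=0x56=86: acc |= 86<<0 -> acc=86 shift=7 [end]
Varint 1: bytes[0:1] = 56 -> value 86 (1 byte(s))
  byte[1]=0x9A cont=1 payload=0x1A=26: acc |= 26<<0 -> acc=26 shift=7
  byte[2]=0xAF cont=1 payload=0x2F=47: acc |= 47<<7 -> acc=6042 shift=14
  byte[3]=0x4B cont=0 payload=0x4B=75: acc |= 75<<14 -> acc=1234842 shift=21 [end]
Varint 2: bytes[1:4] = 9A AF 4B -> value 1234842 (3 byte(s))
  byte[4]=0xEB cont=1 payload=0x6B=107: acc |= 107<<0 -> acc=107 shift=7
  byte[5]=0xEA cont=1 payload=0x6A=106: acc |= 106<<7 -> acc=13675 shift=14
  byte[6]=0xF4 cont=1 payload=0x74=116: acc |= 116<<14 -> acc=1914219 shift=21
  byte[7]=0x73 cont=0 payload=0x73=115: acc |= 115<<21 -> acc=243086699 shift=28 [end]
Varint 3: bytes[4:8] = EB EA F4 73 -> value 243086699 (4 byte(s))

Answer: 86 1234842 243086699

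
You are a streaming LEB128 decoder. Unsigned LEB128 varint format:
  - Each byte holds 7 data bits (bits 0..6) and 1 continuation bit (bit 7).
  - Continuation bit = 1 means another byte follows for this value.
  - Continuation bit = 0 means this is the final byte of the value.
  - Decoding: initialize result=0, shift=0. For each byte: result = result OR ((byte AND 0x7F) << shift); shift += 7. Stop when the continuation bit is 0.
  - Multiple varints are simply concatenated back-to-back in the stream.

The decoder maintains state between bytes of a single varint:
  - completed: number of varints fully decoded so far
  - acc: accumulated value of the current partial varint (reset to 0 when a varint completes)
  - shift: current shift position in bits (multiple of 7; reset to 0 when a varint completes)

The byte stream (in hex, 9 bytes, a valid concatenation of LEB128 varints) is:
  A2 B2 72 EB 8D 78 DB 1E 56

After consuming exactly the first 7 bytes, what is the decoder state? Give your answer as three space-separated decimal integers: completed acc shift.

Answer: 2 91 7

Derivation:
byte[0]=0xA2 cont=1 payload=0x22: acc |= 34<<0 -> completed=0 acc=34 shift=7
byte[1]=0xB2 cont=1 payload=0x32: acc |= 50<<7 -> completed=0 acc=6434 shift=14
byte[2]=0x72 cont=0 payload=0x72: varint #1 complete (value=1874210); reset -> completed=1 acc=0 shift=0
byte[3]=0xEB cont=1 payload=0x6B: acc |= 107<<0 -> completed=1 acc=107 shift=7
byte[4]=0x8D cont=1 payload=0x0D: acc |= 13<<7 -> completed=1 acc=1771 shift=14
byte[5]=0x78 cont=0 payload=0x78: varint #2 complete (value=1967851); reset -> completed=2 acc=0 shift=0
byte[6]=0xDB cont=1 payload=0x5B: acc |= 91<<0 -> completed=2 acc=91 shift=7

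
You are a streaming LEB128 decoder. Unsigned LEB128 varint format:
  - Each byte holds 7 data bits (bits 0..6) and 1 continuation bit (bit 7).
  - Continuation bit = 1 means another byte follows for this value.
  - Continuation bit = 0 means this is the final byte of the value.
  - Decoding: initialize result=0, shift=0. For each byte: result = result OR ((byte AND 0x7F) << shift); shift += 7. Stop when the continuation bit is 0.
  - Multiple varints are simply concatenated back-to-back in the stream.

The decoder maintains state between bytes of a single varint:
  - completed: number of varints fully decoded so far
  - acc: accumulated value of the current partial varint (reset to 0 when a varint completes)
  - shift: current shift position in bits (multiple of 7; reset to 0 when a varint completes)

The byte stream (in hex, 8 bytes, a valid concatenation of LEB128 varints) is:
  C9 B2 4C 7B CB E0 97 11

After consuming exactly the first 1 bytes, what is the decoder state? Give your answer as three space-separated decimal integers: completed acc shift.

Answer: 0 73 7

Derivation:
byte[0]=0xC9 cont=1 payload=0x49: acc |= 73<<0 -> completed=0 acc=73 shift=7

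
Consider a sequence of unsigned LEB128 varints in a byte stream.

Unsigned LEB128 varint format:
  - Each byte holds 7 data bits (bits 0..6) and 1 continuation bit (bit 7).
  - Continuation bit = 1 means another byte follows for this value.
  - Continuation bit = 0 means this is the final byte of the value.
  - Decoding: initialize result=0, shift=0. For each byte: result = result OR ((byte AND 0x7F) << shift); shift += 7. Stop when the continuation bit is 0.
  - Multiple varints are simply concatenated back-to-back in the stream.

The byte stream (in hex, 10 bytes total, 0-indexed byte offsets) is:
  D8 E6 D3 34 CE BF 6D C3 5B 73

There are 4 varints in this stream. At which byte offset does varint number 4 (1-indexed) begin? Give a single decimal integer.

Answer: 9

Derivation:
  byte[0]=0xD8 cont=1 payload=0x58=88: acc |= 88<<0 -> acc=88 shift=7
  byte[1]=0xE6 cont=1 payload=0x66=102: acc |= 102<<7 -> acc=13144 shift=14
  byte[2]=0xD3 cont=1 payload=0x53=83: acc |= 83<<14 -> acc=1373016 shift=21
  byte[3]=0x34 cont=0 payload=0x34=52: acc |= 52<<21 -> acc=110424920 shift=28 [end]
Varint 1: bytes[0:4] = D8 E6 D3 34 -> value 110424920 (4 byte(s))
  byte[4]=0xCE cont=1 payload=0x4E=78: acc |= 78<<0 -> acc=78 shift=7
  byte[5]=0xBF cont=1 payload=0x3F=63: acc |= 63<<7 -> acc=8142 shift=14
  byte[6]=0x6D cont=0 payload=0x6D=109: acc |= 109<<14 -> acc=1793998 shift=21 [end]
Varint 2: bytes[4:7] = CE BF 6D -> value 1793998 (3 byte(s))
  byte[7]=0xC3 cont=1 payload=0x43=67: acc |= 67<<0 -> acc=67 shift=7
  byte[8]=0x5B cont=0 payload=0x5B=91: acc |= 91<<7 -> acc=11715 shift=14 [end]
Varint 3: bytes[7:9] = C3 5B -> value 11715 (2 byte(s))
  byte[9]=0x73 cont=0 payload=0x73=115: acc |= 115<<0 -> acc=115 shift=7 [end]
Varint 4: bytes[9:10] = 73 -> value 115 (1 byte(s))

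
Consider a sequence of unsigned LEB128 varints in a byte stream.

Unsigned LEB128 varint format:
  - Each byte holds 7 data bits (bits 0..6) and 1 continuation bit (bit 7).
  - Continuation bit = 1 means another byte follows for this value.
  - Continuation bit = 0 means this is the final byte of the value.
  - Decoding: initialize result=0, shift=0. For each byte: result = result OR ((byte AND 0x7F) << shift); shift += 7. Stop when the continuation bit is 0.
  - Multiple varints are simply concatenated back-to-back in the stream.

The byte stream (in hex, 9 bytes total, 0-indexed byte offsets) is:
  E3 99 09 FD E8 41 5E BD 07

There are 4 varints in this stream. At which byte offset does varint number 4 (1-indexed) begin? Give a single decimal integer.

Answer: 7

Derivation:
  byte[0]=0xE3 cont=1 payload=0x63=99: acc |= 99<<0 -> acc=99 shift=7
  byte[1]=0x99 cont=1 payload=0x19=25: acc |= 25<<7 -> acc=3299 shift=14
  byte[2]=0x09 cont=0 payload=0x09=9: acc |= 9<<14 -> acc=150755 shift=21 [end]
Varint 1: bytes[0:3] = E3 99 09 -> value 150755 (3 byte(s))
  byte[3]=0xFD cont=1 payload=0x7D=125: acc |= 125<<0 -> acc=125 shift=7
  byte[4]=0xE8 cont=1 payload=0x68=104: acc |= 104<<7 -> acc=13437 shift=14
  byte[5]=0x41 cont=0 payload=0x41=65: acc |= 65<<14 -> acc=1078397 shift=21 [end]
Varint 2: bytes[3:6] = FD E8 41 -> value 1078397 (3 byte(s))
  byte[6]=0x5E cont=0 payload=0x5E=94: acc |= 94<<0 -> acc=94 shift=7 [end]
Varint 3: bytes[6:7] = 5E -> value 94 (1 byte(s))
  byte[7]=0xBD cont=1 payload=0x3D=61: acc |= 61<<0 -> acc=61 shift=7
  byte[8]=0x07 cont=0 payload=0x07=7: acc |= 7<<7 -> acc=957 shift=14 [end]
Varint 4: bytes[7:9] = BD 07 -> value 957 (2 byte(s))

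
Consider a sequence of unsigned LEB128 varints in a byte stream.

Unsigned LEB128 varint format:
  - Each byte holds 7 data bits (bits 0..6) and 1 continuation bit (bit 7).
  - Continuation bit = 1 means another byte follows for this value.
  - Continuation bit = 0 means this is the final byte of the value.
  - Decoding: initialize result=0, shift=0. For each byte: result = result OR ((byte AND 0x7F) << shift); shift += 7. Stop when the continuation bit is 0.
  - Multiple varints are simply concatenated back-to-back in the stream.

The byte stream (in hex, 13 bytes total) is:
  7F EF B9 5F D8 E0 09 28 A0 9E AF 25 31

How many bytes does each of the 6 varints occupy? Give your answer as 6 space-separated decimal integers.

Answer: 1 3 3 1 4 1

Derivation:
  byte[0]=0x7F cont=0 payload=0x7F=127: acc |= 127<<0 -> acc=127 shift=7 [end]
Varint 1: bytes[0:1] = 7F -> value 127 (1 byte(s))
  byte[1]=0xEF cont=1 payload=0x6F=111: acc |= 111<<0 -> acc=111 shift=7
  byte[2]=0xB9 cont=1 payload=0x39=57: acc |= 57<<7 -> acc=7407 shift=14
  byte[3]=0x5F cont=0 payload=0x5F=95: acc |= 95<<14 -> acc=1563887 shift=21 [end]
Varint 2: bytes[1:4] = EF B9 5F -> value 1563887 (3 byte(s))
  byte[4]=0xD8 cont=1 payload=0x58=88: acc |= 88<<0 -> acc=88 shift=7
  byte[5]=0xE0 cont=1 payload=0x60=96: acc |= 96<<7 -> acc=12376 shift=14
  byte[6]=0x09 cont=0 payload=0x09=9: acc |= 9<<14 -> acc=159832 shift=21 [end]
Varint 3: bytes[4:7] = D8 E0 09 -> value 159832 (3 byte(s))
  byte[7]=0x28 cont=0 payload=0x28=40: acc |= 40<<0 -> acc=40 shift=7 [end]
Varint 4: bytes[7:8] = 28 -> value 40 (1 byte(s))
  byte[8]=0xA0 cont=1 payload=0x20=32: acc |= 32<<0 -> acc=32 shift=7
  byte[9]=0x9E cont=1 payload=0x1E=30: acc |= 30<<7 -> acc=3872 shift=14
  byte[10]=0xAF cont=1 payload=0x2F=47: acc |= 47<<14 -> acc=773920 shift=21
  byte[11]=0x25 cont=0 payload=0x25=37: acc |= 37<<21 -> acc=78368544 shift=28 [end]
Varint 5: bytes[8:12] = A0 9E AF 25 -> value 78368544 (4 byte(s))
  byte[12]=0x31 cont=0 payload=0x31=49: acc |= 49<<0 -> acc=49 shift=7 [end]
Varint 6: bytes[12:13] = 31 -> value 49 (1 byte(s))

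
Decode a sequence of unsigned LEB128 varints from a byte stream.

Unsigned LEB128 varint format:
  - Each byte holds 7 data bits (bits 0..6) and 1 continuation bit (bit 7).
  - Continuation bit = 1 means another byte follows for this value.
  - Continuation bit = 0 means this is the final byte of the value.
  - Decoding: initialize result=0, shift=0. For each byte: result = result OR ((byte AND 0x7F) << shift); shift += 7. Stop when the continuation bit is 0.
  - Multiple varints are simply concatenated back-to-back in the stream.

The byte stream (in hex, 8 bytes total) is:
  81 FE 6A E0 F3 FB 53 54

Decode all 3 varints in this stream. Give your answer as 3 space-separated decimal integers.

  byte[0]=0x81 cont=1 payload=0x01=1: acc |= 1<<0 -> acc=1 shift=7
  byte[1]=0xFE cont=1 payload=0x7E=126: acc |= 126<<7 -> acc=16129 shift=14
  byte[2]=0x6A cont=0 payload=0x6A=106: acc |= 106<<14 -> acc=1752833 shift=21 [end]
Varint 1: bytes[0:3] = 81 FE 6A -> value 1752833 (3 byte(s))
  byte[3]=0xE0 cont=1 payload=0x60=96: acc |= 96<<0 -> acc=96 shift=7
  byte[4]=0xF3 cont=1 payload=0x73=115: acc |= 115<<7 -> acc=14816 shift=14
  byte[5]=0xFB cont=1 payload=0x7B=123: acc |= 123<<14 -> acc=2030048 shift=21
  byte[6]=0x53 cont=0 payload=0x53=83: acc |= 83<<21 -> acc=176093664 shift=28 [end]
Varint 2: bytes[3:7] = E0 F3 FB 53 -> value 176093664 (4 byte(s))
  byte[7]=0x54 cont=0 payload=0x54=84: acc |= 84<<0 -> acc=84 shift=7 [end]
Varint 3: bytes[7:8] = 54 -> value 84 (1 byte(s))

Answer: 1752833 176093664 84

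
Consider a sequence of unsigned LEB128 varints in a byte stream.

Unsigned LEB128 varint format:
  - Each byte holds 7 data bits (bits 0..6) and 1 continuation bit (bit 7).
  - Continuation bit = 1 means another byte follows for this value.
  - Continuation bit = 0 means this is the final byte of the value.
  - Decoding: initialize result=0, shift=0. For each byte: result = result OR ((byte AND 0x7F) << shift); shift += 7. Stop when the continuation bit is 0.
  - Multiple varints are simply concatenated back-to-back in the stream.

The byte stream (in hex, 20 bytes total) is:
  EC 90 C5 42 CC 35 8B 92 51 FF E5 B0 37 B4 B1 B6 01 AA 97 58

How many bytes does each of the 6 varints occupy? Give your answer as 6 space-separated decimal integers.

  byte[0]=0xEC cont=1 payload=0x6C=108: acc |= 108<<0 -> acc=108 shift=7
  byte[1]=0x90 cont=1 payload=0x10=16: acc |= 16<<7 -> acc=2156 shift=14
  byte[2]=0xC5 cont=1 payload=0x45=69: acc |= 69<<14 -> acc=1132652 shift=21
  byte[3]=0x42 cont=0 payload=0x42=66: acc |= 66<<21 -> acc=139544684 shift=28 [end]
Varint 1: bytes[0:4] = EC 90 C5 42 -> value 139544684 (4 byte(s))
  byte[4]=0xCC cont=1 payload=0x4C=76: acc |= 76<<0 -> acc=76 shift=7
  byte[5]=0x35 cont=0 payload=0x35=53: acc |= 53<<7 -> acc=6860 shift=14 [end]
Varint 2: bytes[4:6] = CC 35 -> value 6860 (2 byte(s))
  byte[6]=0x8B cont=1 payload=0x0B=11: acc |= 11<<0 -> acc=11 shift=7
  byte[7]=0x92 cont=1 payload=0x12=18: acc |= 18<<7 -> acc=2315 shift=14
  byte[8]=0x51 cont=0 payload=0x51=81: acc |= 81<<14 -> acc=1329419 shift=21 [end]
Varint 3: bytes[6:9] = 8B 92 51 -> value 1329419 (3 byte(s))
  byte[9]=0xFF cont=1 payload=0x7F=127: acc |= 127<<0 -> acc=127 shift=7
  byte[10]=0xE5 cont=1 payload=0x65=101: acc |= 101<<7 -> acc=13055 shift=14
  byte[11]=0xB0 cont=1 payload=0x30=48: acc |= 48<<14 -> acc=799487 shift=21
  byte[12]=0x37 cont=0 payload=0x37=55: acc |= 55<<21 -> acc=116142847 shift=28 [end]
Varint 4: bytes[9:13] = FF E5 B0 37 -> value 116142847 (4 byte(s))
  byte[13]=0xB4 cont=1 payload=0x34=52: acc |= 52<<0 -> acc=52 shift=7
  byte[14]=0xB1 cont=1 payload=0x31=49: acc |= 49<<7 -> acc=6324 shift=14
  byte[15]=0xB6 cont=1 payload=0x36=54: acc |= 54<<14 -> acc=891060 shift=21
  byte[16]=0x01 cont=0 payload=0x01=1: acc |= 1<<21 -> acc=2988212 shift=28 [end]
Varint 5: bytes[13:17] = B4 B1 B6 01 -> value 2988212 (4 byte(s))
  byte[17]=0xAA cont=1 payload=0x2A=42: acc |= 42<<0 -> acc=42 shift=7
  byte[18]=0x97 cont=1 payload=0x17=23: acc |= 23<<7 -> acc=2986 shift=14
  byte[19]=0x58 cont=0 payload=0x58=88: acc |= 88<<14 -> acc=1444778 shift=21 [end]
Varint 6: bytes[17:20] = AA 97 58 -> value 1444778 (3 byte(s))

Answer: 4 2 3 4 4 3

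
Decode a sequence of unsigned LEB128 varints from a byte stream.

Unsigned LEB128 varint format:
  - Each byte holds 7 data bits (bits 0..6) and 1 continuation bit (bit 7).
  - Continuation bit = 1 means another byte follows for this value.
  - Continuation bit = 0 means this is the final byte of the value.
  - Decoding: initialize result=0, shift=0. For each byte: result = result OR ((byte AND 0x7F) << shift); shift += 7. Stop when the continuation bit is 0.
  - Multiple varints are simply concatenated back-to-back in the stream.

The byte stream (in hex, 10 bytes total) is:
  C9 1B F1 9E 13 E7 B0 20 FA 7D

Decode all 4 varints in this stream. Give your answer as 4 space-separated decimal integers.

Answer: 3529 315249 530535 16122

Derivation:
  byte[0]=0xC9 cont=1 payload=0x49=73: acc |= 73<<0 -> acc=73 shift=7
  byte[1]=0x1B cont=0 payload=0x1B=27: acc |= 27<<7 -> acc=3529 shift=14 [end]
Varint 1: bytes[0:2] = C9 1B -> value 3529 (2 byte(s))
  byte[2]=0xF1 cont=1 payload=0x71=113: acc |= 113<<0 -> acc=113 shift=7
  byte[3]=0x9E cont=1 payload=0x1E=30: acc |= 30<<7 -> acc=3953 shift=14
  byte[4]=0x13 cont=0 payload=0x13=19: acc |= 19<<14 -> acc=315249 shift=21 [end]
Varint 2: bytes[2:5] = F1 9E 13 -> value 315249 (3 byte(s))
  byte[5]=0xE7 cont=1 payload=0x67=103: acc |= 103<<0 -> acc=103 shift=7
  byte[6]=0xB0 cont=1 payload=0x30=48: acc |= 48<<7 -> acc=6247 shift=14
  byte[7]=0x20 cont=0 payload=0x20=32: acc |= 32<<14 -> acc=530535 shift=21 [end]
Varint 3: bytes[5:8] = E7 B0 20 -> value 530535 (3 byte(s))
  byte[8]=0xFA cont=1 payload=0x7A=122: acc |= 122<<0 -> acc=122 shift=7
  byte[9]=0x7D cont=0 payload=0x7D=125: acc |= 125<<7 -> acc=16122 shift=14 [end]
Varint 4: bytes[8:10] = FA 7D -> value 16122 (2 byte(s))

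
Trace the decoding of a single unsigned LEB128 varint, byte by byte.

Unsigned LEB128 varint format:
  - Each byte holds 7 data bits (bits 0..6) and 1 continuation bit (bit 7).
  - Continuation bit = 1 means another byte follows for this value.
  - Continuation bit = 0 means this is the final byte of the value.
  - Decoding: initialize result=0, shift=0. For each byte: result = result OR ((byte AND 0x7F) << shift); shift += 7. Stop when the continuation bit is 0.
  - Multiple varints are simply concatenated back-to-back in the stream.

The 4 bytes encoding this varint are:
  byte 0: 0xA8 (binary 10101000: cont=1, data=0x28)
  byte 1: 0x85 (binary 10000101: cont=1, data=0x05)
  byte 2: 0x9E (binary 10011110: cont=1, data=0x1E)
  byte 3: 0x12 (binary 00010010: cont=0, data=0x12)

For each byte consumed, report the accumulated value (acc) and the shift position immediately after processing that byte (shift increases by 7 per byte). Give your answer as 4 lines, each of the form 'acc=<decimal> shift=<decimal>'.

byte 0=0xA8: payload=0x28=40, contrib = 40<<0 = 40; acc -> 40, shift -> 7
byte 1=0x85: payload=0x05=5, contrib = 5<<7 = 640; acc -> 680, shift -> 14
byte 2=0x9E: payload=0x1E=30, contrib = 30<<14 = 491520; acc -> 492200, shift -> 21
byte 3=0x12: payload=0x12=18, contrib = 18<<21 = 37748736; acc -> 38240936, shift -> 28

Answer: acc=40 shift=7
acc=680 shift=14
acc=492200 shift=21
acc=38240936 shift=28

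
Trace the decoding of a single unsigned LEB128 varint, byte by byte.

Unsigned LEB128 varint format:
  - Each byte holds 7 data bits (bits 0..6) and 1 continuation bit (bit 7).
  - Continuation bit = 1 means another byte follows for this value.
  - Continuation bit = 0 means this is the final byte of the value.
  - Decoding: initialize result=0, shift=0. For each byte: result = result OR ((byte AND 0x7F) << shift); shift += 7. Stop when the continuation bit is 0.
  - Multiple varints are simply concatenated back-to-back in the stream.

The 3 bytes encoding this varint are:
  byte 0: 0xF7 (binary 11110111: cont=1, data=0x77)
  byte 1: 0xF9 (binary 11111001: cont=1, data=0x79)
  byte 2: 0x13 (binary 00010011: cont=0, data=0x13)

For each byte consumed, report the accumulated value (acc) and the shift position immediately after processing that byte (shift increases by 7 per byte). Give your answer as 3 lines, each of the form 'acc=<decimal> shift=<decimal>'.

Answer: acc=119 shift=7
acc=15607 shift=14
acc=326903 shift=21

Derivation:
byte 0=0xF7: payload=0x77=119, contrib = 119<<0 = 119; acc -> 119, shift -> 7
byte 1=0xF9: payload=0x79=121, contrib = 121<<7 = 15488; acc -> 15607, shift -> 14
byte 2=0x13: payload=0x13=19, contrib = 19<<14 = 311296; acc -> 326903, shift -> 21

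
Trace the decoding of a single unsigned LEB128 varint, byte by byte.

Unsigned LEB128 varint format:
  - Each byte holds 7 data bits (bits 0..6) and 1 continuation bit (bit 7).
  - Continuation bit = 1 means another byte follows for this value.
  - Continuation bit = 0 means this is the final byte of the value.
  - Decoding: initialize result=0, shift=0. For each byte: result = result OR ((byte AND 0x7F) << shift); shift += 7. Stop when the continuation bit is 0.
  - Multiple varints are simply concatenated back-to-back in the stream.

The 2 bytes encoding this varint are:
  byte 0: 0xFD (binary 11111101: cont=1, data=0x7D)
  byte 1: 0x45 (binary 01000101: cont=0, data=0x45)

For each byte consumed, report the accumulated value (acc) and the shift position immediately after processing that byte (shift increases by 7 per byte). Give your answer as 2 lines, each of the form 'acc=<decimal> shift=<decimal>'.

byte 0=0xFD: payload=0x7D=125, contrib = 125<<0 = 125; acc -> 125, shift -> 7
byte 1=0x45: payload=0x45=69, contrib = 69<<7 = 8832; acc -> 8957, shift -> 14

Answer: acc=125 shift=7
acc=8957 shift=14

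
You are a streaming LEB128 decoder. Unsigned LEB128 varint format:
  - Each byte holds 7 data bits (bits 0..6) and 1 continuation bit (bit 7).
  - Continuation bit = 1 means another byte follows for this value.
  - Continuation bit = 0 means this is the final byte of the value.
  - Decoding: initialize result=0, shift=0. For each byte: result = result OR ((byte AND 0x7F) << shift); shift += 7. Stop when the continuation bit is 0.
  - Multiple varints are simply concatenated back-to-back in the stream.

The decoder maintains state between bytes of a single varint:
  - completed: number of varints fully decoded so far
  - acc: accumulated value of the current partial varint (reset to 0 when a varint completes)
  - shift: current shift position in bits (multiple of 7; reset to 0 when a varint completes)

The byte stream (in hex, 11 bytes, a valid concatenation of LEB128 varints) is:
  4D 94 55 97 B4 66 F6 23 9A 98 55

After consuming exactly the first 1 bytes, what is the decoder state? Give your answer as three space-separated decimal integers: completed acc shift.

Answer: 1 0 0

Derivation:
byte[0]=0x4D cont=0 payload=0x4D: varint #1 complete (value=77); reset -> completed=1 acc=0 shift=0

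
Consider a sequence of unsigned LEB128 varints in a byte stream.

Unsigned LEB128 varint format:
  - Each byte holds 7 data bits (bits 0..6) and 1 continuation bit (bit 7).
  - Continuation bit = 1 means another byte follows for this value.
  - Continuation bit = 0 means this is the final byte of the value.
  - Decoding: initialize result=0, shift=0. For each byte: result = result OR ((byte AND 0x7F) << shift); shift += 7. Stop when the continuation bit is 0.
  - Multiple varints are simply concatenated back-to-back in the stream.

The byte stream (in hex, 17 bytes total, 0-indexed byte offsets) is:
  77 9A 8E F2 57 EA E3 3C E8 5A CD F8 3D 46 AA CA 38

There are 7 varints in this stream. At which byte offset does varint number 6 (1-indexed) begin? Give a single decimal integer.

  byte[0]=0x77 cont=0 payload=0x77=119: acc |= 119<<0 -> acc=119 shift=7 [end]
Varint 1: bytes[0:1] = 77 -> value 119 (1 byte(s))
  byte[1]=0x9A cont=1 payload=0x1A=26: acc |= 26<<0 -> acc=26 shift=7
  byte[2]=0x8E cont=1 payload=0x0E=14: acc |= 14<<7 -> acc=1818 shift=14
  byte[3]=0xF2 cont=1 payload=0x72=114: acc |= 114<<14 -> acc=1869594 shift=21
  byte[4]=0x57 cont=0 payload=0x57=87: acc |= 87<<21 -> acc=184321818 shift=28 [end]
Varint 2: bytes[1:5] = 9A 8E F2 57 -> value 184321818 (4 byte(s))
  byte[5]=0xEA cont=1 payload=0x6A=106: acc |= 106<<0 -> acc=106 shift=7
  byte[6]=0xE3 cont=1 payload=0x63=99: acc |= 99<<7 -> acc=12778 shift=14
  byte[7]=0x3C cont=0 payload=0x3C=60: acc |= 60<<14 -> acc=995818 shift=21 [end]
Varint 3: bytes[5:8] = EA E3 3C -> value 995818 (3 byte(s))
  byte[8]=0xE8 cont=1 payload=0x68=104: acc |= 104<<0 -> acc=104 shift=7
  byte[9]=0x5A cont=0 payload=0x5A=90: acc |= 90<<7 -> acc=11624 shift=14 [end]
Varint 4: bytes[8:10] = E8 5A -> value 11624 (2 byte(s))
  byte[10]=0xCD cont=1 payload=0x4D=77: acc |= 77<<0 -> acc=77 shift=7
  byte[11]=0xF8 cont=1 payload=0x78=120: acc |= 120<<7 -> acc=15437 shift=14
  byte[12]=0x3D cont=0 payload=0x3D=61: acc |= 61<<14 -> acc=1014861 shift=21 [end]
Varint 5: bytes[10:13] = CD F8 3D -> value 1014861 (3 byte(s))
  byte[13]=0x46 cont=0 payload=0x46=70: acc |= 70<<0 -> acc=70 shift=7 [end]
Varint 6: bytes[13:14] = 46 -> value 70 (1 byte(s))
  byte[14]=0xAA cont=1 payload=0x2A=42: acc |= 42<<0 -> acc=42 shift=7
  byte[15]=0xCA cont=1 payload=0x4A=74: acc |= 74<<7 -> acc=9514 shift=14
  byte[16]=0x38 cont=0 payload=0x38=56: acc |= 56<<14 -> acc=927018 shift=21 [end]
Varint 7: bytes[14:17] = AA CA 38 -> value 927018 (3 byte(s))

Answer: 13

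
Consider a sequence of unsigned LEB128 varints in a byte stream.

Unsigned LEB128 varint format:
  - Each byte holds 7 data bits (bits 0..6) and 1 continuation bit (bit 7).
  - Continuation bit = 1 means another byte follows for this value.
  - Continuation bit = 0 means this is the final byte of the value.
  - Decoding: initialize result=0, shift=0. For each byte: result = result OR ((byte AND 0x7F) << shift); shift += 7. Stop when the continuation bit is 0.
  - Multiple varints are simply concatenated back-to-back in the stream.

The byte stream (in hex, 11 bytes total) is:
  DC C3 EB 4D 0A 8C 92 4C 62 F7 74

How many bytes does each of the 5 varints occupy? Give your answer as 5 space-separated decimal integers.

Answer: 4 1 3 1 2

Derivation:
  byte[0]=0xDC cont=1 payload=0x5C=92: acc |= 92<<0 -> acc=92 shift=7
  byte[1]=0xC3 cont=1 payload=0x43=67: acc |= 67<<7 -> acc=8668 shift=14
  byte[2]=0xEB cont=1 payload=0x6B=107: acc |= 107<<14 -> acc=1761756 shift=21
  byte[3]=0x4D cont=0 payload=0x4D=77: acc |= 77<<21 -> acc=163242460 shift=28 [end]
Varint 1: bytes[0:4] = DC C3 EB 4D -> value 163242460 (4 byte(s))
  byte[4]=0x0A cont=0 payload=0x0A=10: acc |= 10<<0 -> acc=10 shift=7 [end]
Varint 2: bytes[4:5] = 0A -> value 10 (1 byte(s))
  byte[5]=0x8C cont=1 payload=0x0C=12: acc |= 12<<0 -> acc=12 shift=7
  byte[6]=0x92 cont=1 payload=0x12=18: acc |= 18<<7 -> acc=2316 shift=14
  byte[7]=0x4C cont=0 payload=0x4C=76: acc |= 76<<14 -> acc=1247500 shift=21 [end]
Varint 3: bytes[5:8] = 8C 92 4C -> value 1247500 (3 byte(s))
  byte[8]=0x62 cont=0 payload=0x62=98: acc |= 98<<0 -> acc=98 shift=7 [end]
Varint 4: bytes[8:9] = 62 -> value 98 (1 byte(s))
  byte[9]=0xF7 cont=1 payload=0x77=119: acc |= 119<<0 -> acc=119 shift=7
  byte[10]=0x74 cont=0 payload=0x74=116: acc |= 116<<7 -> acc=14967 shift=14 [end]
Varint 5: bytes[9:11] = F7 74 -> value 14967 (2 byte(s))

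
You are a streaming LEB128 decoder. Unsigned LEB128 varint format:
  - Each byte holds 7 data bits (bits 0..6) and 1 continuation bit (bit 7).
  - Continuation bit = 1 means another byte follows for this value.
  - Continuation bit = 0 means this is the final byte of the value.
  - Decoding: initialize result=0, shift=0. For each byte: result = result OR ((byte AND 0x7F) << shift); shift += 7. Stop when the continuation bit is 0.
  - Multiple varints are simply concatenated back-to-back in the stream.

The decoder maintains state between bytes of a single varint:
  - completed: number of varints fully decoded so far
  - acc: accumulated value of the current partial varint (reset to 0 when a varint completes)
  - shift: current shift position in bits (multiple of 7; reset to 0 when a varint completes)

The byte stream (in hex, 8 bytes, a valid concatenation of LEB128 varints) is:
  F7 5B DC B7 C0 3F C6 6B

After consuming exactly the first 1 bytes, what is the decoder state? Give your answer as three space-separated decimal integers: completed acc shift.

byte[0]=0xF7 cont=1 payload=0x77: acc |= 119<<0 -> completed=0 acc=119 shift=7

Answer: 0 119 7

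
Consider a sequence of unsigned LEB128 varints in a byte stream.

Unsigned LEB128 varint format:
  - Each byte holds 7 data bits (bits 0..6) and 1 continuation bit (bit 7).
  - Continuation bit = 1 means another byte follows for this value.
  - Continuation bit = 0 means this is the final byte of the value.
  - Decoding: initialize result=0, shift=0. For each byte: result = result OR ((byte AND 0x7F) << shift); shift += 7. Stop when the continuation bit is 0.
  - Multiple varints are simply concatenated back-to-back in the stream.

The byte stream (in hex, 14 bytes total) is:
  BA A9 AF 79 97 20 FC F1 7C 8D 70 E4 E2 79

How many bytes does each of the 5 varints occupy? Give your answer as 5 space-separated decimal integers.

  byte[0]=0xBA cont=1 payload=0x3A=58: acc |= 58<<0 -> acc=58 shift=7
  byte[1]=0xA9 cont=1 payload=0x29=41: acc |= 41<<7 -> acc=5306 shift=14
  byte[2]=0xAF cont=1 payload=0x2F=47: acc |= 47<<14 -> acc=775354 shift=21
  byte[3]=0x79 cont=0 payload=0x79=121: acc |= 121<<21 -> acc=254530746 shift=28 [end]
Varint 1: bytes[0:4] = BA A9 AF 79 -> value 254530746 (4 byte(s))
  byte[4]=0x97 cont=1 payload=0x17=23: acc |= 23<<0 -> acc=23 shift=7
  byte[5]=0x20 cont=0 payload=0x20=32: acc |= 32<<7 -> acc=4119 shift=14 [end]
Varint 2: bytes[4:6] = 97 20 -> value 4119 (2 byte(s))
  byte[6]=0xFC cont=1 payload=0x7C=124: acc |= 124<<0 -> acc=124 shift=7
  byte[7]=0xF1 cont=1 payload=0x71=113: acc |= 113<<7 -> acc=14588 shift=14
  byte[8]=0x7C cont=0 payload=0x7C=124: acc |= 124<<14 -> acc=2046204 shift=21 [end]
Varint 3: bytes[6:9] = FC F1 7C -> value 2046204 (3 byte(s))
  byte[9]=0x8D cont=1 payload=0x0D=13: acc |= 13<<0 -> acc=13 shift=7
  byte[10]=0x70 cont=0 payload=0x70=112: acc |= 112<<7 -> acc=14349 shift=14 [end]
Varint 4: bytes[9:11] = 8D 70 -> value 14349 (2 byte(s))
  byte[11]=0xE4 cont=1 payload=0x64=100: acc |= 100<<0 -> acc=100 shift=7
  byte[12]=0xE2 cont=1 payload=0x62=98: acc |= 98<<7 -> acc=12644 shift=14
  byte[13]=0x79 cont=0 payload=0x79=121: acc |= 121<<14 -> acc=1995108 shift=21 [end]
Varint 5: bytes[11:14] = E4 E2 79 -> value 1995108 (3 byte(s))

Answer: 4 2 3 2 3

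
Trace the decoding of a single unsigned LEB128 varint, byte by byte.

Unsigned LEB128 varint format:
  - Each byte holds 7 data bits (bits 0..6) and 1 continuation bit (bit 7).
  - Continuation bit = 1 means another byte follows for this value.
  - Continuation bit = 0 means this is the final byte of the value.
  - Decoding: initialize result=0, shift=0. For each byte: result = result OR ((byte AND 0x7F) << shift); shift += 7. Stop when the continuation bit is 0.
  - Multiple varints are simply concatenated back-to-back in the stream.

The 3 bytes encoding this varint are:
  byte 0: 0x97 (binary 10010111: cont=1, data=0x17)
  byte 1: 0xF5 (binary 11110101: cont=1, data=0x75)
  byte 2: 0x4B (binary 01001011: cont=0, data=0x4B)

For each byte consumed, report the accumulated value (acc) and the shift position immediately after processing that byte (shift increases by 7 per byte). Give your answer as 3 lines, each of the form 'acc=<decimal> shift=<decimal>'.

Answer: acc=23 shift=7
acc=14999 shift=14
acc=1243799 shift=21

Derivation:
byte 0=0x97: payload=0x17=23, contrib = 23<<0 = 23; acc -> 23, shift -> 7
byte 1=0xF5: payload=0x75=117, contrib = 117<<7 = 14976; acc -> 14999, shift -> 14
byte 2=0x4B: payload=0x4B=75, contrib = 75<<14 = 1228800; acc -> 1243799, shift -> 21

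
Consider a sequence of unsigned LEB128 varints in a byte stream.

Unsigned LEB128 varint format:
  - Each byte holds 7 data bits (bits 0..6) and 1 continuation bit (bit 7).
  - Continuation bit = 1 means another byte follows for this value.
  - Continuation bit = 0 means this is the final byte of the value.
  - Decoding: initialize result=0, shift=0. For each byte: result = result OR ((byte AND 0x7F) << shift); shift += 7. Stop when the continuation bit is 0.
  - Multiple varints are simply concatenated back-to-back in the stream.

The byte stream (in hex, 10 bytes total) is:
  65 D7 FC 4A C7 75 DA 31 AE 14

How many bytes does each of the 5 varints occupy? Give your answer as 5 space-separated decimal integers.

  byte[0]=0x65 cont=0 payload=0x65=101: acc |= 101<<0 -> acc=101 shift=7 [end]
Varint 1: bytes[0:1] = 65 -> value 101 (1 byte(s))
  byte[1]=0xD7 cont=1 payload=0x57=87: acc |= 87<<0 -> acc=87 shift=7
  byte[2]=0xFC cont=1 payload=0x7C=124: acc |= 124<<7 -> acc=15959 shift=14
  byte[3]=0x4A cont=0 payload=0x4A=74: acc |= 74<<14 -> acc=1228375 shift=21 [end]
Varint 2: bytes[1:4] = D7 FC 4A -> value 1228375 (3 byte(s))
  byte[4]=0xC7 cont=1 payload=0x47=71: acc |= 71<<0 -> acc=71 shift=7
  byte[5]=0x75 cont=0 payload=0x75=117: acc |= 117<<7 -> acc=15047 shift=14 [end]
Varint 3: bytes[4:6] = C7 75 -> value 15047 (2 byte(s))
  byte[6]=0xDA cont=1 payload=0x5A=90: acc |= 90<<0 -> acc=90 shift=7
  byte[7]=0x31 cont=0 payload=0x31=49: acc |= 49<<7 -> acc=6362 shift=14 [end]
Varint 4: bytes[6:8] = DA 31 -> value 6362 (2 byte(s))
  byte[8]=0xAE cont=1 payload=0x2E=46: acc |= 46<<0 -> acc=46 shift=7
  byte[9]=0x14 cont=0 payload=0x14=20: acc |= 20<<7 -> acc=2606 shift=14 [end]
Varint 5: bytes[8:10] = AE 14 -> value 2606 (2 byte(s))

Answer: 1 3 2 2 2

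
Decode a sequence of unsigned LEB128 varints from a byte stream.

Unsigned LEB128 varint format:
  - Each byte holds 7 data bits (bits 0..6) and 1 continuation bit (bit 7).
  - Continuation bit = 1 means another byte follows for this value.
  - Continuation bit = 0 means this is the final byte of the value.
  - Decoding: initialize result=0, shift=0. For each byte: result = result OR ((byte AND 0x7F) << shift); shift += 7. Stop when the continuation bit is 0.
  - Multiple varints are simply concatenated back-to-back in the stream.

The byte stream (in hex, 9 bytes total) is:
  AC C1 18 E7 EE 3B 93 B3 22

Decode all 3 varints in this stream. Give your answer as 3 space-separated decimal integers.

Answer: 401580 980839 563603

Derivation:
  byte[0]=0xAC cont=1 payload=0x2C=44: acc |= 44<<0 -> acc=44 shift=7
  byte[1]=0xC1 cont=1 payload=0x41=65: acc |= 65<<7 -> acc=8364 shift=14
  byte[2]=0x18 cont=0 payload=0x18=24: acc |= 24<<14 -> acc=401580 shift=21 [end]
Varint 1: bytes[0:3] = AC C1 18 -> value 401580 (3 byte(s))
  byte[3]=0xE7 cont=1 payload=0x67=103: acc |= 103<<0 -> acc=103 shift=7
  byte[4]=0xEE cont=1 payload=0x6E=110: acc |= 110<<7 -> acc=14183 shift=14
  byte[5]=0x3B cont=0 payload=0x3B=59: acc |= 59<<14 -> acc=980839 shift=21 [end]
Varint 2: bytes[3:6] = E7 EE 3B -> value 980839 (3 byte(s))
  byte[6]=0x93 cont=1 payload=0x13=19: acc |= 19<<0 -> acc=19 shift=7
  byte[7]=0xB3 cont=1 payload=0x33=51: acc |= 51<<7 -> acc=6547 shift=14
  byte[8]=0x22 cont=0 payload=0x22=34: acc |= 34<<14 -> acc=563603 shift=21 [end]
Varint 3: bytes[6:9] = 93 B3 22 -> value 563603 (3 byte(s))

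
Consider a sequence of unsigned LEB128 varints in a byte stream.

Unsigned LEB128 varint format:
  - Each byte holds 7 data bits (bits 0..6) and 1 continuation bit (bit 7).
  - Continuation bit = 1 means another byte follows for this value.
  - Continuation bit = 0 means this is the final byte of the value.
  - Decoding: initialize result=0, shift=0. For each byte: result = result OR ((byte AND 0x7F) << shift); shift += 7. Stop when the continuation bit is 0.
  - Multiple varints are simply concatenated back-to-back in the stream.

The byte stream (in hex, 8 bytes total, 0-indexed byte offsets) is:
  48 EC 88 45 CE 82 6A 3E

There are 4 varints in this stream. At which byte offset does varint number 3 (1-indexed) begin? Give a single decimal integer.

  byte[0]=0x48 cont=0 payload=0x48=72: acc |= 72<<0 -> acc=72 shift=7 [end]
Varint 1: bytes[0:1] = 48 -> value 72 (1 byte(s))
  byte[1]=0xEC cont=1 payload=0x6C=108: acc |= 108<<0 -> acc=108 shift=7
  byte[2]=0x88 cont=1 payload=0x08=8: acc |= 8<<7 -> acc=1132 shift=14
  byte[3]=0x45 cont=0 payload=0x45=69: acc |= 69<<14 -> acc=1131628 shift=21 [end]
Varint 2: bytes[1:4] = EC 88 45 -> value 1131628 (3 byte(s))
  byte[4]=0xCE cont=1 payload=0x4E=78: acc |= 78<<0 -> acc=78 shift=7
  byte[5]=0x82 cont=1 payload=0x02=2: acc |= 2<<7 -> acc=334 shift=14
  byte[6]=0x6A cont=0 payload=0x6A=106: acc |= 106<<14 -> acc=1737038 shift=21 [end]
Varint 3: bytes[4:7] = CE 82 6A -> value 1737038 (3 byte(s))
  byte[7]=0x3E cont=0 payload=0x3E=62: acc |= 62<<0 -> acc=62 shift=7 [end]
Varint 4: bytes[7:8] = 3E -> value 62 (1 byte(s))

Answer: 4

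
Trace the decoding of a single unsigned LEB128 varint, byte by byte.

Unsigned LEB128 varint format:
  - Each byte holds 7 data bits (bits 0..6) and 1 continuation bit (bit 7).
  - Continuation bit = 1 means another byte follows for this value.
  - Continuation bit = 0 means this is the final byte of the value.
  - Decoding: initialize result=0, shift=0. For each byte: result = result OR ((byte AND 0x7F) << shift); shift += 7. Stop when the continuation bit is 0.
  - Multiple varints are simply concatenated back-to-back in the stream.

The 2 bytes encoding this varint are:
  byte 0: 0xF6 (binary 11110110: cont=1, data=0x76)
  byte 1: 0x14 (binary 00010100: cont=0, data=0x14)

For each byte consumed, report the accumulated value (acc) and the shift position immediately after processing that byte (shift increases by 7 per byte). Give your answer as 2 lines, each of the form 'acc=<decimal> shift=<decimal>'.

byte 0=0xF6: payload=0x76=118, contrib = 118<<0 = 118; acc -> 118, shift -> 7
byte 1=0x14: payload=0x14=20, contrib = 20<<7 = 2560; acc -> 2678, shift -> 14

Answer: acc=118 shift=7
acc=2678 shift=14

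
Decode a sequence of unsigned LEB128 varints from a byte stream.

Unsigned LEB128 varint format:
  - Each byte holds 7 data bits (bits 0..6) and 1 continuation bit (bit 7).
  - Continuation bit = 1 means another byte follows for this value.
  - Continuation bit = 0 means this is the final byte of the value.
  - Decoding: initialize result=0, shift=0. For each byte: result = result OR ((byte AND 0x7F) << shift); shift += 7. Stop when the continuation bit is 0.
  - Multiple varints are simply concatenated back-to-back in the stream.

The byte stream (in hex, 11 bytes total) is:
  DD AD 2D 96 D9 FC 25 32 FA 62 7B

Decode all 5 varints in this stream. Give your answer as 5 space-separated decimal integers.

Answer: 743133 79637654 50 12666 123

Derivation:
  byte[0]=0xDD cont=1 payload=0x5D=93: acc |= 93<<0 -> acc=93 shift=7
  byte[1]=0xAD cont=1 payload=0x2D=45: acc |= 45<<7 -> acc=5853 shift=14
  byte[2]=0x2D cont=0 payload=0x2D=45: acc |= 45<<14 -> acc=743133 shift=21 [end]
Varint 1: bytes[0:3] = DD AD 2D -> value 743133 (3 byte(s))
  byte[3]=0x96 cont=1 payload=0x16=22: acc |= 22<<0 -> acc=22 shift=7
  byte[4]=0xD9 cont=1 payload=0x59=89: acc |= 89<<7 -> acc=11414 shift=14
  byte[5]=0xFC cont=1 payload=0x7C=124: acc |= 124<<14 -> acc=2043030 shift=21
  byte[6]=0x25 cont=0 payload=0x25=37: acc |= 37<<21 -> acc=79637654 shift=28 [end]
Varint 2: bytes[3:7] = 96 D9 FC 25 -> value 79637654 (4 byte(s))
  byte[7]=0x32 cont=0 payload=0x32=50: acc |= 50<<0 -> acc=50 shift=7 [end]
Varint 3: bytes[7:8] = 32 -> value 50 (1 byte(s))
  byte[8]=0xFA cont=1 payload=0x7A=122: acc |= 122<<0 -> acc=122 shift=7
  byte[9]=0x62 cont=0 payload=0x62=98: acc |= 98<<7 -> acc=12666 shift=14 [end]
Varint 4: bytes[8:10] = FA 62 -> value 12666 (2 byte(s))
  byte[10]=0x7B cont=0 payload=0x7B=123: acc |= 123<<0 -> acc=123 shift=7 [end]
Varint 5: bytes[10:11] = 7B -> value 123 (1 byte(s))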